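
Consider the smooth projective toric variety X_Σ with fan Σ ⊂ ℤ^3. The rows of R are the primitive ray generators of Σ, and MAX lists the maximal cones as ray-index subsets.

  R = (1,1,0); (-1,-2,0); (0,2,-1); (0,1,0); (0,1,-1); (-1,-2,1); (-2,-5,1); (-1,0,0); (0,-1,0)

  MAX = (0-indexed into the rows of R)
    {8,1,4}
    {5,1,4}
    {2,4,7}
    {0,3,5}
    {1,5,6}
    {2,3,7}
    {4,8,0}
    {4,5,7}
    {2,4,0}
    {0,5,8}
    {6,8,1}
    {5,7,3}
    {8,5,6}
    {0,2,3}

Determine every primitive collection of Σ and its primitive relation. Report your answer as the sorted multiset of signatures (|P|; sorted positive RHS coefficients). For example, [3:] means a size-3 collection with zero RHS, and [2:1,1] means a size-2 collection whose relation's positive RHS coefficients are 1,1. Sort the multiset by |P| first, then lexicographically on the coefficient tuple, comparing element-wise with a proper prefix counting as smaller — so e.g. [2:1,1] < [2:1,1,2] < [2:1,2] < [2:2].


18 collections generate NE(X_Σ); each relation:

  {3,8}:  v_{3} + v_{8} = 0 ; sig = [2:]
  {0,1}:  v_{0} + v_{1} = v_{8} ; sig = [2:1]
  {0,7}:  v_{0} + v_{7} = v_{3} ; sig = [2:1]
  {2,5}:  v_{2} + v_{5} = v_{7} ; sig = [2:1]
  {2,8}:  v_{2} + v_{8} = v_{4} ; sig = [2:1]
  {3,4}:  v_{3} + v_{4} = v_{2} ; sig = [2:1]
  {1,3}:  v_{1} + v_{3} = v_{4} + v_{5} ; sig = [2:1,1]
  {3,6}:  v_{3} + v_{6} = v_{1} + v_{5} ; sig = [2:1,1]
  {7,8}:  v_{7} + v_{8} = v_{4} + v_{5} ; sig = [2:1,1]
  {2,6}:  v_{2} + v_{6} = v_{1} + v_{4} + v_{5} ; sig = [2:1,1,1]
  {6,7}:  v_{6} + v_{7} = v_{1} + v_{4} + 2·v_{5} ; sig = [2:1,1,2]
  {0,6}:  v_{0} + v_{6} = v_{5} + 2·v_{8} ; sig = [2:1,2]
  {1,2}:  v_{1} + v_{2} = 2·v_{4} + v_{5} ; sig = [2:1,2]
  {4,6}:  v_{4} + v_{6} = 2·v_{1} ; sig = [2:2]
  {1,7}:  v_{1} + v_{7} = 2·v_{4} + 2·v_{5} ; sig = [2:2,2]
  {0,4,5}:  v_{0} + v_{4} + v_{5} = 0 ; sig = [3:]
  {1,5,8}:  v_{1} + v_{5} + v_{8} = v_{6} ; sig = [3:1]
  {4,5,8}:  v_{4} + v_{5} + v_{8} = v_{1} ; sig = [3:1]

Sorted signature multiset PRS(X):
    |P|=2: 15 collections, coeffs (), (1), (1), (1), (1), (1), (1,1), (1,1), (1,1), (1,1,1), (1,1,2), (1,2), (1,2), (2), (2,2)
    |P|=3: 3 collections, coeffs (), (1), (1)


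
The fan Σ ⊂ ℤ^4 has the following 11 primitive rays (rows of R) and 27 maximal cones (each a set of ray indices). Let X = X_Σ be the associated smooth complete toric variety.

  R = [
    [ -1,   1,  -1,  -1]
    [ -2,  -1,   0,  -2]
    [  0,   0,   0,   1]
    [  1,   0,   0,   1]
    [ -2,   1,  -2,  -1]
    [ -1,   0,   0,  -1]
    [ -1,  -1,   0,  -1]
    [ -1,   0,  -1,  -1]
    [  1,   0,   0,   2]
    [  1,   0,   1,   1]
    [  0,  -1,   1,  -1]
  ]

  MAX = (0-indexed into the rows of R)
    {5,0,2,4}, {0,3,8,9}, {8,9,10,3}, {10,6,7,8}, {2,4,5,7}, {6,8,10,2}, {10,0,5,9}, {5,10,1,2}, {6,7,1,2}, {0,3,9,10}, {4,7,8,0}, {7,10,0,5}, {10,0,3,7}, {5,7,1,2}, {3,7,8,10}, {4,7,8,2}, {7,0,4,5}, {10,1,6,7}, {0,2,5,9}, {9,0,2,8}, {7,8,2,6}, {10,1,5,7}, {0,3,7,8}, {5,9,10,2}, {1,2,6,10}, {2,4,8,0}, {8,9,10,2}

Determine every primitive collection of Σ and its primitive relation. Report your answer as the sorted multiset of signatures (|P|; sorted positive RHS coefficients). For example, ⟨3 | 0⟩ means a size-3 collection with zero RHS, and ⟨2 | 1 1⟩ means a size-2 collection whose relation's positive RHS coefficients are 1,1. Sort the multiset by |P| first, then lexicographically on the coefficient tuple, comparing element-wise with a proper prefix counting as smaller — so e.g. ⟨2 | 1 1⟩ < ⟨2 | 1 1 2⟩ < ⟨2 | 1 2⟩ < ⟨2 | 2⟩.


|primitive collections| = 21. Relations:

  P={3,5}:  v_{3} + v_{5} = 0  ⇒ sig = ⟨2 | 0⟩
  P={7,9}:  v_{7} + v_{9} = 0  ⇒ sig = ⟨2 | 0⟩
  P={1,3}:  v_{1} + v_{3} = v_{6}  ⇒ sig = ⟨2 | 1⟩
  P={2,3}:  v_{2} + v_{3} = v_{8}  ⇒ sig = ⟨2 | 1⟩
  P={5,6}:  v_{5} + v_{6} = v_{1}  ⇒ sig = ⟨2 | 1⟩
  P={5,8}:  v_{5} + v_{8} = v_{2}  ⇒ sig = ⟨2 | 1⟩
  P={0,6}:  v_{0} + v_{6} = v_{5} + v_{7}  ⇒ sig = ⟨2 | 1 1⟩
  P={1,8}:  v_{1} + v_{8} = v_{2} + v_{6}  ⇒ sig = ⟨2 | 1 1⟩
  P={4,9}:  v_{4} + v_{9} = v_{0} + v_{2}  ⇒ sig = ⟨2 | 1 1⟩
  P={4,10}:  v_{4} + v_{10} = v_{5} + v_{7}  ⇒ sig = ⟨2 | 1 1⟩
  P={6,9}:  v_{6} + v_{9} = v_{2} + v_{10}  ⇒ sig = ⟨2 | 1 1⟩
  P={1,9}:  v_{1} + v_{9} = v_{2} + v_{5} + v_{10}  ⇒ sig = ⟨2 | 1 1 1⟩
  P={3,4}:  v_{3} + v_{4} = v_{0} + v_{7} + v_{8}  ⇒ sig = ⟨2 | 1 1 1⟩
  P={3,6}:  v_{3} + v_{6} = v_{7} + v_{8} + v_{10}  ⇒ sig = ⟨2 | 1 1 1⟩
  P={4,6}:  v_{4} + v_{6} = v_{2} + v_{5} + 2·v_{7}  ⇒ sig = ⟨2 | 1 1 2⟩
  P={0,1}:  v_{0} + v_{1} = 2·v_{5} + v_{7}  ⇒ sig = ⟨2 | 1 2⟩
  P={1,4}:  v_{1} + v_{4} = v_{2} + 2·v_{5} + 2·v_{7}  ⇒ sig = ⟨2 | 1 2 2⟩
  P={0,8,10}:  v_{0} + v_{8} + v_{10} = 0  ⇒ sig = ⟨3 | 0⟩
  P={0,2,7}:  v_{0} + v_{2} + v_{7} = v_{4}  ⇒ sig = ⟨3 | 1⟩
  P={0,2,10}:  v_{0} + v_{2} + v_{10} = v_{5}  ⇒ sig = ⟨3 | 1⟩
  P={2,7,10}:  v_{2} + v_{7} + v_{10} = v_{6}  ⇒ sig = ⟨3 | 1⟩

so the primitive-relation signature multiset is
[⟨2 | 0⟩, ⟨2 | 0⟩, ⟨2 | 1⟩, ⟨2 | 1⟩, ⟨2 | 1⟩, ⟨2 | 1⟩, ⟨2 | 1 1⟩, ⟨2 | 1 1⟩, ⟨2 | 1 1⟩, ⟨2 | 1 1⟩, ⟨2 | 1 1⟩, ⟨2 | 1 1 1⟩, ⟨2 | 1 1 1⟩, ⟨2 | 1 1 1⟩, ⟨2 | 1 1 2⟩, ⟨2 | 1 2⟩, ⟨2 | 1 2 2⟩, ⟨3 | 0⟩, ⟨3 | 1⟩, ⟨3 | 1⟩, ⟨3 | 1⟩]


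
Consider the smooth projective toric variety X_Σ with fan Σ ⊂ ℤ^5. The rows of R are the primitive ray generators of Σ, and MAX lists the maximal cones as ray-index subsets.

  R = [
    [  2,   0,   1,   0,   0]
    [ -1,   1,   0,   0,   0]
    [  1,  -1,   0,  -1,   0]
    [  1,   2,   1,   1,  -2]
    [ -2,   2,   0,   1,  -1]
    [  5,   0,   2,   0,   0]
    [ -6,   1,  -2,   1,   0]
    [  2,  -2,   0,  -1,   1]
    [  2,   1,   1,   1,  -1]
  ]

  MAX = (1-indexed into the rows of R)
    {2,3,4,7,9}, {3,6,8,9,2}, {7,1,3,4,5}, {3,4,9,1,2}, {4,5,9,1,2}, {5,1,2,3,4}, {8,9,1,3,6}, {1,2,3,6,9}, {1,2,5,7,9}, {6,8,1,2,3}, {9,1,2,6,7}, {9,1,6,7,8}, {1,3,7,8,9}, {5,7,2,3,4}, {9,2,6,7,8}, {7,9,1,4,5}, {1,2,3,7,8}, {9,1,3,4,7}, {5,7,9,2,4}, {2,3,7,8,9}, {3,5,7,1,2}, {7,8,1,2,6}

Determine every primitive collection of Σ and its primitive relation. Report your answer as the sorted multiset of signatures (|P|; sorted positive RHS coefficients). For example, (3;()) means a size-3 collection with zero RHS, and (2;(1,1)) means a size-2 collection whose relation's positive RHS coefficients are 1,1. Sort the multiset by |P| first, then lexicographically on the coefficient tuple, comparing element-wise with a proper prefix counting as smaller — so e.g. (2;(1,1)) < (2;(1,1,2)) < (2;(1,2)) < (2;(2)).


Minimal non-faces — 9 found among 9 rays, 22 max cones:

  {5,8}:  v_{5} + v_{8} = 0  ⇒ sig = (2;())
  {4,8}:  v_{4} + v_{8} = v_{3} + v_{9}  ⇒ sig = (2;(1,1))
  {5,6}:  v_{5} + v_{6} = v_{1} + v_{2} + v_{9}  ⇒ sig = (2;(1,1,1))
  {4,6}:  v_{4} + v_{6} = v_{1} + v_{2} + v_{3} + 2·v_{9}  ⇒ sig = (2;(1,1,1,2))
  {3,6,7}:  v_{3} + v_{6} + v_{7} = 0  ⇒ sig = (3;())
  {3,5,9}:  v_{3} + v_{5} + v_{9} = v_{4}  ⇒ sig = (3;(1))
  {1,2,8,9}:  v_{1} + v_{2} + v_{8} + v_{9} = v_{6}  ⇒ sig = (4;(1))
  {1,2,4,7}:  v_{1} + v_{2} + v_{4} + v_{7} = 2·v_{5}  ⇒ sig = (4;(2))
  {1,2,3,7,9}:  v_{1} + v_{2} + v_{3} + v_{7} + v_{9} = v_{5}  ⇒ sig = (5;(1))

Sorted signature multiset PRS(X):
    |P|=2: 4 collections, coeffs (), (1,1), (1,1,1), (1,1,1,2)
    |P|=3: 2 collections, coeffs (), (1)
    |P|=4: 2 collections, coeffs (1), (2)
    |P|=5: 1 collection, coeffs (1)


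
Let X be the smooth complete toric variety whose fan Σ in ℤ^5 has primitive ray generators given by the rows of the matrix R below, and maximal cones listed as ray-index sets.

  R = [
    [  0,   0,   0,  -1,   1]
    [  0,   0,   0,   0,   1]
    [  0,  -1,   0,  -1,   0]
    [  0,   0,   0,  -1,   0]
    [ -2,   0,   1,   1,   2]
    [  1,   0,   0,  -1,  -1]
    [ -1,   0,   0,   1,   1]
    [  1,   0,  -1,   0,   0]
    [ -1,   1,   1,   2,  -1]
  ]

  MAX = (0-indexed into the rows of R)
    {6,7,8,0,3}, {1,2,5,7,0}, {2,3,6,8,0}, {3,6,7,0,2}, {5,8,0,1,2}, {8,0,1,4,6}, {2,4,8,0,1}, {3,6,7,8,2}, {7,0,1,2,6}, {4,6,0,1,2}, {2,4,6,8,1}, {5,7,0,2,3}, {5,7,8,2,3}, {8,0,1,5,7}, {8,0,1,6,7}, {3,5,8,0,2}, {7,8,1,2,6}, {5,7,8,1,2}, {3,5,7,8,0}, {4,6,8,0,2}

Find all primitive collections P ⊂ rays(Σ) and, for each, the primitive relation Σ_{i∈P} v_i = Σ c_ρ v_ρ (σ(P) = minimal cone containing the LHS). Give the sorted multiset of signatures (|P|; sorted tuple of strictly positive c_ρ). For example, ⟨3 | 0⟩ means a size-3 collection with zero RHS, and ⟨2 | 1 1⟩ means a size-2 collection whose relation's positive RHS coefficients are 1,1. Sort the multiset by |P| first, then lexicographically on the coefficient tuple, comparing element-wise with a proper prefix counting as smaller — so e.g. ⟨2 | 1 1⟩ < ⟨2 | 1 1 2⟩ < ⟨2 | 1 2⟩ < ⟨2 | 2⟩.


The 7 primitive collections of Σ (r=9, n=5):

  P={5,6}:  v_{5} + v_{6} = 0 — sig = ⟨2 | 0⟩
  P={1,3}:  v_{1} + v_{3} = v_{0} — sig = ⟨2 | 1⟩
  P={4,7}:  v_{4} + v_{7} = v_{1} + v_{6} — sig = ⟨2 | 1 1⟩
  P={4,5}:  v_{4} + v_{5} = v_{0} + v_{1} + v_{2} + v_{8} — sig = ⟨2 | 1 1 1 1⟩
  P={3,4}:  v_{3} + v_{4} = 2·v_{0} + v_{2} + v_{6} + v_{8} — sig = ⟨2 | 1 1 1 2⟩
  P={0,2,7,8}:  v_{0} + v_{2} + v_{7} + v_{8} = 0 — sig = ⟨4 | 0⟩
  P={0,1,2,6,8}:  v_{0} + v_{1} + v_{2} + v_{6} + v_{8} = v_{4} — sig = ⟨5 | 1⟩

Hence PRS(X_Σ) =
[⟨2 | 0⟩, ⟨2 | 1⟩, ⟨2 | 1 1⟩, ⟨2 | 1 1 1 1⟩, ⟨2 | 1 1 1 2⟩, ⟨4 | 0⟩, ⟨5 | 1⟩]


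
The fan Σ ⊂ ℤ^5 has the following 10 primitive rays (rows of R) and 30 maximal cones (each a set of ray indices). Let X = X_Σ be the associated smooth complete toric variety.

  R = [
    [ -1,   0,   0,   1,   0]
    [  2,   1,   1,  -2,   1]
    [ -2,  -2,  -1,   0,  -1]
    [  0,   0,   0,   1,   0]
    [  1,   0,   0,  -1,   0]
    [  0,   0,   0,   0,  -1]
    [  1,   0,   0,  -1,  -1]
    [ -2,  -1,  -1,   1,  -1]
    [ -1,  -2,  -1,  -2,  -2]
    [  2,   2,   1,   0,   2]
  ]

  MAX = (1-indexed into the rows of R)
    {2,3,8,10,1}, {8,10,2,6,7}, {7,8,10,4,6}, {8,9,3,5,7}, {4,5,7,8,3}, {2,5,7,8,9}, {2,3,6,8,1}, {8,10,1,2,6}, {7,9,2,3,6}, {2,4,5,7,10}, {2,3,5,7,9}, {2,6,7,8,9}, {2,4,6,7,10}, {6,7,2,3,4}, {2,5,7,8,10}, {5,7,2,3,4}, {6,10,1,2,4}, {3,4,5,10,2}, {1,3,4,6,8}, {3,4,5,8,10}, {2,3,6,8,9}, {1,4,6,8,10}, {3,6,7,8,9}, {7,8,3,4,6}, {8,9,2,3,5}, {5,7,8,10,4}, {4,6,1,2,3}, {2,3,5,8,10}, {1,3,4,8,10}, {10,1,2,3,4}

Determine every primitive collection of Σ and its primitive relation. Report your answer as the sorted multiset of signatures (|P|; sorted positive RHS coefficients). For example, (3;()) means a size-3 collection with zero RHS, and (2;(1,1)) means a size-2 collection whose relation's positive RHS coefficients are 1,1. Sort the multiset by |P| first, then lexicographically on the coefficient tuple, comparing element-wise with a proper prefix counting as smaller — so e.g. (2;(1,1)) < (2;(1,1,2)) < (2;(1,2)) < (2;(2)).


10 minimal non-faces of Δ(Σ) (on 10 rays):

  {1,5}:  v_{1} + v_{5} = 0  so sig = (2;())
  {1,7}:  v_{1} + v_{7} = v_{6}  so sig = (2;(1))
  {5,6}:  v_{5} + v_{6} = v_{7}  so sig = (2;(1))
  {4,9}:  v_{4} + v_{9} = v_{3} + v_{7}  so sig = (2;(1,1))
  {9,10}:  v_{9} + v_{10} = v_{2} + v_{5} + v_{8}  so sig = (2;(1,1,1))
  {1,9}:  v_{1} + v_{9} = v_{2} + v_{3} + v_{6} + v_{8}  so sig = (2;(1,1,1,1))
  {2,4,8}:  v_{2} + v_{4} + v_{8} = 0  so sig = (3;())
  {3,6,10}:  v_{3} + v_{6} + v_{10} = 0  so sig = (3;())
  {3,7,10}:  v_{3} + v_{7} + v_{10} = v_{5}  so sig = (3;(1))
  {2,3,7,8}:  v_{2} + v_{3} + v_{7} + v_{8} = v_{9}  so sig = (4;(1))

so the primitive-relation signature multiset is
{ (2;()),  (2;(1)) ×2,  (2;(1,1)),  (2;(1,1,1)),  (2;(1,1,1,1)),  (3;()) ×2,  (3;(1)),  (4;(1)) }


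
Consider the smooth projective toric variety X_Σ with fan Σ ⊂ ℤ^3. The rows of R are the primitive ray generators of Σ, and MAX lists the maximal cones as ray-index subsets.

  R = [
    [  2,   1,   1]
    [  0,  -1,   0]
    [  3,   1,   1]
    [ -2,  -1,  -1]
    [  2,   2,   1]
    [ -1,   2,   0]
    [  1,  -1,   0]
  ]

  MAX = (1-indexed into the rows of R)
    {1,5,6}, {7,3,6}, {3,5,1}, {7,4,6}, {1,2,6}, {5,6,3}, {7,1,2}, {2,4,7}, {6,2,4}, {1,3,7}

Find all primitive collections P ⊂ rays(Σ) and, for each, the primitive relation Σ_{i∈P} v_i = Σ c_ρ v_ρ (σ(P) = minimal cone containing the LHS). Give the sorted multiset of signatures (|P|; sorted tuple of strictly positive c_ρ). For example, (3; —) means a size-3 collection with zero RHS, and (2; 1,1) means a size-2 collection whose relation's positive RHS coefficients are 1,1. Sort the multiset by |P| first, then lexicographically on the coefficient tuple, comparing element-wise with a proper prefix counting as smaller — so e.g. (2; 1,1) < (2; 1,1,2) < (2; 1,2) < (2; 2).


The 9 primitive collections of Σ (r=7, n=3):

  P = {1,4}:  v_{1} + v_{4} = 0  →  sig = (2; —)
  P = {2,5}:  v_{2} + v_{5} = v_{1}  →  sig = (2; 1)
  P = {5,7}:  v_{5} + v_{7} = v_{3}  →  sig = (2; 1)
  P = {2,3}:  v_{2} + v_{3} = v_{1} + v_{7}  →  sig = (2; 1,1)
  P = {4,5}:  v_{4} + v_{5} = v_{6} + v_{7}  →  sig = (2; 1,1)
  P = {3,4}:  v_{3} + v_{4} = v_{6} + 2·v_{7}  →  sig = (2; 1,2)
  P = {2,6,7}:  v_{2} + v_{6} + v_{7} = 0  →  sig = (3; —)
  P = {1,6,7}:  v_{1} + v_{6} + v_{7} = v_{5}  →  sig = (3; 1)
  P = {1,3,6}:  v_{1} + v_{3} + v_{6} = 2·v_{5}  →  sig = (3; 2)

Sorted signature multiset PRS(X):
{ (2; —),  (2; 1) ×2,  (2; 1,1) ×2,  (2; 1,2),  (3; —),  (3; 1),  (3; 2) }


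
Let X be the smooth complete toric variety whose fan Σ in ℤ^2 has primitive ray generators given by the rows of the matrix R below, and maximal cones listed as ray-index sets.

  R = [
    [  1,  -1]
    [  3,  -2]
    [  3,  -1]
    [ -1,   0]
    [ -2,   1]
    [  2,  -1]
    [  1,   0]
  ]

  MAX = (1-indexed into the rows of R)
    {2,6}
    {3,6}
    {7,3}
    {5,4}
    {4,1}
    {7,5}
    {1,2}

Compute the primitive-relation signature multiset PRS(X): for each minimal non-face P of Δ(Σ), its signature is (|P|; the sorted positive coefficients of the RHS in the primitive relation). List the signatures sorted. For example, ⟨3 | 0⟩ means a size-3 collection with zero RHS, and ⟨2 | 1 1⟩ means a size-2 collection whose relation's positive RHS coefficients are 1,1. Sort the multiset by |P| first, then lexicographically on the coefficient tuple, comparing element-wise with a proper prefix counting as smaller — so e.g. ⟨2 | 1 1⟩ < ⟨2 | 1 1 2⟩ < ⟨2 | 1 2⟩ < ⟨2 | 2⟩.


Δ(Σ) — 7 vertices, 14 min non-faces:

  P={4,7}:  v_{4} + v_{7} = 0 ; sig = ⟨2 | 0⟩
  P={5,6}:  v_{5} + v_{6} = 0 ; sig = ⟨2 | 0⟩
  P={1,5}:  v_{1} + v_{5} = v_{4} ; sig = ⟨2 | 1⟩
  P={1,6}:  v_{1} + v_{6} = v_{2} ; sig = ⟨2 | 1⟩
  P={1,7}:  v_{1} + v_{7} = v_{6} ; sig = ⟨2 | 1⟩
  P={2,5}:  v_{2} + v_{5} = v_{1} ; sig = ⟨2 | 1⟩
  P={3,4}:  v_{3} + v_{4} = v_{6} ; sig = ⟨2 | 1⟩
  P={3,5}:  v_{3} + v_{5} = v_{7} ; sig = ⟨2 | 1⟩
  P={4,6}:  v_{4} + v_{6} = v_{1} ; sig = ⟨2 | 1⟩
  P={6,7}:  v_{6} + v_{7} = v_{3} ; sig = ⟨2 | 1⟩
  P={1,3}:  v_{1} + v_{3} = 2·v_{6} ; sig = ⟨2 | 2⟩
  P={2,4}:  v_{2} + v_{4} = 2·v_{1} ; sig = ⟨2 | 2⟩
  P={2,7}:  v_{2} + v_{7} = 2·v_{6} ; sig = ⟨2 | 2⟩
  P={2,3}:  v_{2} + v_{3} = 3·v_{6} ; sig = ⟨2 | 3⟩

so the primitive-relation signature multiset is
    |P|=2: 14 collections, coeffs (), (), (1), (1), (1), (1), (1), (1), (1), (1), (2), (2), (2), (3)


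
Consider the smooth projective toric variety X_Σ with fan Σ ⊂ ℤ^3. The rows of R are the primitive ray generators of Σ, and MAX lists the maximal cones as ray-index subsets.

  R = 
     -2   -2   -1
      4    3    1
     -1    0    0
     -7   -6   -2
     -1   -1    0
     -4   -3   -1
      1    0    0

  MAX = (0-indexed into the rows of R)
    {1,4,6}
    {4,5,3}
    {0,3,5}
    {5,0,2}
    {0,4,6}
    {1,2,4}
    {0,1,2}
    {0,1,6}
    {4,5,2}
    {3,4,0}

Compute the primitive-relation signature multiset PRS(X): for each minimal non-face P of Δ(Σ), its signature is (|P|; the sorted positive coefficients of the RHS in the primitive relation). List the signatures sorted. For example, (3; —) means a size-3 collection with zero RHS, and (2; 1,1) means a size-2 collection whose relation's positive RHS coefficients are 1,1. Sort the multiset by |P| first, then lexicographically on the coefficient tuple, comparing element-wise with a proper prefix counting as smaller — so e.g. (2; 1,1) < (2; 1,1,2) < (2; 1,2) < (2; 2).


Minimal non-faces — 9 found among 7 rays, 10 max cones:

  P = {1,5}:  v_{1} + v_{5} = 0  ⇒ sig = (2; —)
  P = {2,6}:  v_{2} + v_{6} = 0  ⇒ sig = (2; —)
  P = {1,3}:  v_{1} + v_{3} = v_{0} + v_{4}  ⇒ sig = (2; 1,1)
  P = {5,6}:  v_{5} + v_{6} = v_{0} + v_{4}  ⇒ sig = (2; 1,1)
  P = {2,3}:  v_{2} + v_{3} = 2·v_{5}  ⇒ sig = (2; 2)
  P = {3,6}:  v_{3} + v_{6} = 2·v_{0} + 2·v_{4}  ⇒ sig = (2; 2,2)
  P = {0,1,4}:  v_{0} + v_{1} + v_{4} = v_{6}  ⇒ sig = (3; 1)
  P = {0,2,4}:  v_{0} + v_{2} + v_{4} = v_{5}  ⇒ sig = (3; 1)
  P = {0,4,5}:  v_{0} + v_{4} + v_{5} = v_{3}  ⇒ sig = (3; 1)

Signatures (|P|; sorted positive RHS coefficients), sorted:
[(2; —), (2; —), (2; 1,1), (2; 1,1), (2; 2), (2; 2,2), (3; 1), (3; 1), (3; 1)]


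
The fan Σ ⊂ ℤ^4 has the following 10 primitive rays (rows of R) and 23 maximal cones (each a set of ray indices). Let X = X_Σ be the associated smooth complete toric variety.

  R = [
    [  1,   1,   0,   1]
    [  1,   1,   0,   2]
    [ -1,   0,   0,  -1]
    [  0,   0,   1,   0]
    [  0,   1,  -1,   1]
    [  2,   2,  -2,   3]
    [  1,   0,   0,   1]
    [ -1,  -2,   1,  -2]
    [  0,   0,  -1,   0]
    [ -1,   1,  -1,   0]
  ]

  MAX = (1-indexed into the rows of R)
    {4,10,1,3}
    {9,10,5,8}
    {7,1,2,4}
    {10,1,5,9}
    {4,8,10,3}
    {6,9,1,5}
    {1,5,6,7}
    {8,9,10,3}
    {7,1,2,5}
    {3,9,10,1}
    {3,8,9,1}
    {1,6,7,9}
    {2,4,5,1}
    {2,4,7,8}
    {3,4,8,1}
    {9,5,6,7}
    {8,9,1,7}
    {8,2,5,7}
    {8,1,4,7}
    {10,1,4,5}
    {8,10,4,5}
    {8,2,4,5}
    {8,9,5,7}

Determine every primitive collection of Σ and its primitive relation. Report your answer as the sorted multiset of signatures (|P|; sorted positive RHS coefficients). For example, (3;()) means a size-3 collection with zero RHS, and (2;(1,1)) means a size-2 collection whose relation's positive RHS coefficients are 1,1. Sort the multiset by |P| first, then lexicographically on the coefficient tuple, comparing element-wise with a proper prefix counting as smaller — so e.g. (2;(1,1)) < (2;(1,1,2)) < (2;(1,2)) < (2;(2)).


Δ(Σ) — 10 vertices, 17 min non-faces:

  • {3,7}:  v_{3} + v_{7} = 0  ⇒ sig = (2;())
  • {4,9}:  v_{4} + v_{9} = 0  ⇒ sig = (2;())
  • {3,5}:  v_{3} + v_{5} = v_{10}  ⇒ sig = (2;(1))
  • {7,10}:  v_{7} + v_{10} = v_{5}  ⇒ sig = (2;(1))
  • {2,3}:  v_{2} + v_{3} = v_{4} + v_{5}  ⇒ sig = (2;(1,1))
  • {2,9}:  v_{2} + v_{9} = v_{5} + v_{7}  ⇒ sig = (2;(1,1))
  • {6,8}:  v_{6} + v_{8} = v_{7} + v_{9}  ⇒ sig = (2;(1,1))
  • {3,6}:  v_{3} + v_{6} = v_{1} + v_{5} + v_{9}  ⇒ sig = (2;(1,1,1))
  • {4,6}:  v_{4} + v_{6} = v_{1} + v_{5} + v_{7}  ⇒ sig = (2;(1,1,1))
  • {6,10}:  v_{6} + v_{10} = v_{1} + 2·v_{5} + v_{9}  ⇒ sig = (2;(1,1,2))
  • {2,10}:  v_{2} + v_{10} = v_{4} + 2·v_{5}  ⇒ sig = (2;(1,2))
  • {2,6}:  v_{2} + v_{6} = v_{1} + 2·v_{5} + 2·v_{7}  ⇒ sig = (2;(1,2,2))
  • {1,5,8}:  v_{1} + v_{5} + v_{8} = 0  ⇒ sig = (3;())
  • {1,8,10}:  v_{1} + v_{8} + v_{10} = v_{3}  ⇒ sig = (3;(1))
  • {4,5,7}:  v_{4} + v_{5} + v_{7} = v_{2}  ⇒ sig = (3;(1))
  • {1,2,8}:  v_{1} + v_{2} + v_{8} = v_{4} + v_{7}  ⇒ sig = (3;(1,1))
  • {1,5,7,9}:  v_{1} + v_{5} + v_{7} + v_{9} = v_{6}  ⇒ sig = (4;(1))

so the primitive-relation signature multiset is
{ (2;()) ×2,  (2;(1)) ×2,  (2;(1,1)) ×3,  (2;(1,1,1)) ×2,  (2;(1,1,2)),  (2;(1,2)),  (2;(1,2,2)),  (3;()),  (3;(1)) ×2,  (3;(1,1)),  (4;(1)) }


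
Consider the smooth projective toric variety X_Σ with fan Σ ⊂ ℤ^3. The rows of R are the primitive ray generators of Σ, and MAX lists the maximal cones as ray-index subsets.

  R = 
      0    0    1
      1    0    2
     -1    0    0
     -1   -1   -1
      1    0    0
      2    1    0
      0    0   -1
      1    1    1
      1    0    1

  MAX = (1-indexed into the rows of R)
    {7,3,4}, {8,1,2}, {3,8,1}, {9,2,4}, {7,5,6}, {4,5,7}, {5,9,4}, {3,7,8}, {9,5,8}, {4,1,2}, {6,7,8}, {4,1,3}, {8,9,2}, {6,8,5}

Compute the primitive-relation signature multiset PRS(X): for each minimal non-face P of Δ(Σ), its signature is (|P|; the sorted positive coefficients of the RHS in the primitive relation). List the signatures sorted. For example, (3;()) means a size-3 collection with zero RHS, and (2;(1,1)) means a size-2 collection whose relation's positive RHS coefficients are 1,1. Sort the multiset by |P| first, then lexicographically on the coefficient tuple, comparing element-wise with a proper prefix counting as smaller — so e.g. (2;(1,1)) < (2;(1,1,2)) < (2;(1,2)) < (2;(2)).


Minimal non-faces — 16 found among 9 rays, 14 max cones:

  • {1,7}:  v_{1} + v_{7} = 0  so sig = (2;())
  • {3,5}:  v_{3} + v_{5} = 0  so sig = (2;())
  • {4,8}:  v_{4} + v_{8} = 0  so sig = (2;())
  • {1,5}:  v_{1} + v_{5} = v_{9}  so sig = (2;(1))
  • {1,9}:  v_{1} + v_{9} = v_{2}  so sig = (2;(1))
  • {2,7}:  v_{2} + v_{7} = v_{9}  so sig = (2;(1))
  • {3,9}:  v_{3} + v_{9} = v_{1}  so sig = (2;(1))
  • {7,9}:  v_{7} + v_{9} = v_{5}  so sig = (2;(1))
  • {1,6}:  v_{1} + v_{6} = v_{5} + v_{8}  so sig = (2;(1,1))
  • {3,6}:  v_{3} + v_{6} = v_{7} + v_{8}  so sig = (2;(1,1))
  • {4,6}:  v_{4} + v_{6} = v_{5} + v_{7}  so sig = (2;(1,1))
  • {2,6}:  v_{2} + v_{6} = v_{5} + v_{8} + v_{9}  so sig = (2;(1,1,1))
  • {6,9}:  v_{6} + v_{9} = 2·v_{5} + v_{8}  so sig = (2;(1,2))
  • {2,3}:  v_{2} + v_{3} = 2·v_{1}  so sig = (2;(2))
  • {2,5}:  v_{2} + v_{5} = 2·v_{9}  so sig = (2;(2))
  • {5,7,8}:  v_{5} + v_{7} + v_{8} = v_{6}  so sig = (3;(1))

Hence PRS(X_Σ) =
    |P|=2: 15 collections, coeffs (), (), (), (1), (1), (1), (1), (1), (1,1), (1,1), (1,1), (1,1,1), (1,2), (2), (2)
    |P|=3: 1 collection, coeffs (1)


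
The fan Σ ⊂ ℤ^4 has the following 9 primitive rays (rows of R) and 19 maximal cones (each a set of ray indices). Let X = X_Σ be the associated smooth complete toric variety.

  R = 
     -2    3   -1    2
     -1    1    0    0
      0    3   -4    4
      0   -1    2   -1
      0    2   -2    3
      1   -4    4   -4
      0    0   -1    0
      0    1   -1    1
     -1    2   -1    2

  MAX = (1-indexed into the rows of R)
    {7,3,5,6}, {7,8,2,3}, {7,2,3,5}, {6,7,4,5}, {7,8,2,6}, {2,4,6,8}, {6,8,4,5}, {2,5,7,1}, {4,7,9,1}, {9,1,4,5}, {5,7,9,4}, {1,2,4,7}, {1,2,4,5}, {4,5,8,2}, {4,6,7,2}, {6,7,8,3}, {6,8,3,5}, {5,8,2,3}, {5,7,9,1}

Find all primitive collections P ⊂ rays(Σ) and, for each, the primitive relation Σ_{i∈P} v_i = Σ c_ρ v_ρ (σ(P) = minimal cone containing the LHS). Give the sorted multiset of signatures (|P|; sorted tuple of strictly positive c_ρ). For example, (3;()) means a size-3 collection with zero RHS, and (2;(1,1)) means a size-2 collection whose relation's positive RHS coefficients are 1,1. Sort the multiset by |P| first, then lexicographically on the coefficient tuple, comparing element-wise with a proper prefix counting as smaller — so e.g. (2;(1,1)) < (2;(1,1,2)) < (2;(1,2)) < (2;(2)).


Σ has 14 primitive collections:

  {2,9}:  v_{2} + v_{9} = v_{1} — sig = (2;(1))
  {3,4}:  v_{3} + v_{4} = v_{5} — sig = (2;(1))
  {8,9}:  v_{8} + v_{9} = v_{2} + v_{5} — sig = (2;(1,1))
  {1,6}:  v_{1} + v_{6} = v_{2} + 2·v_{4} + v_{7} — sig = (2;(1,1,2))
  {3,9}:  v_{3} + v_{9} = v_{2} + 2·v_{5} + v_{7} — sig = (2;(1,1,2))
  {1,8}:  v_{1} + v_{8} = 2·v_{2} + v_{5} — sig = (2;(1,2))
  {6,9}:  v_{6} + v_{9} = 2·v_{4} + v_{7} — sig = (2;(1,2))
  {1,3}:  v_{1} + v_{3} = 2·v_{2} + 2·v_{5} + v_{7} — sig = (2;(1,2,2))
  {2,3,6}:  v_{2} + v_{3} + v_{6} = 0 — sig = (3;())
  {4,7,8}:  v_{4} + v_{7} + v_{8} = 0 — sig = (3;())
  {2,5,6}:  v_{2} + v_{5} + v_{6} = v_{4} — sig = (3;(1))
  {5,7,8}:  v_{5} + v_{7} + v_{8} = v_{3} — sig = (3;(1))
  {2,4,5,7}:  v_{2} + v_{4} + v_{5} + v_{7} = v_{9} — sig = (4;(1))
  {1,4,5,7}:  v_{1} + v_{4} + v_{5} + v_{7} = 2·v_{9} — sig = (4;(2))

Hence PRS(X_Σ) =
    (2;(1))
    (2;(1))
    (2;(1,1))
    (2;(1,1,2))
    (2;(1,1,2))
    (2;(1,2))
    (2;(1,2))
    (2;(1,2,2))
    (3;())
    (3;())
    (3;(1))
    (3;(1))
    (4;(1))
    (4;(2))


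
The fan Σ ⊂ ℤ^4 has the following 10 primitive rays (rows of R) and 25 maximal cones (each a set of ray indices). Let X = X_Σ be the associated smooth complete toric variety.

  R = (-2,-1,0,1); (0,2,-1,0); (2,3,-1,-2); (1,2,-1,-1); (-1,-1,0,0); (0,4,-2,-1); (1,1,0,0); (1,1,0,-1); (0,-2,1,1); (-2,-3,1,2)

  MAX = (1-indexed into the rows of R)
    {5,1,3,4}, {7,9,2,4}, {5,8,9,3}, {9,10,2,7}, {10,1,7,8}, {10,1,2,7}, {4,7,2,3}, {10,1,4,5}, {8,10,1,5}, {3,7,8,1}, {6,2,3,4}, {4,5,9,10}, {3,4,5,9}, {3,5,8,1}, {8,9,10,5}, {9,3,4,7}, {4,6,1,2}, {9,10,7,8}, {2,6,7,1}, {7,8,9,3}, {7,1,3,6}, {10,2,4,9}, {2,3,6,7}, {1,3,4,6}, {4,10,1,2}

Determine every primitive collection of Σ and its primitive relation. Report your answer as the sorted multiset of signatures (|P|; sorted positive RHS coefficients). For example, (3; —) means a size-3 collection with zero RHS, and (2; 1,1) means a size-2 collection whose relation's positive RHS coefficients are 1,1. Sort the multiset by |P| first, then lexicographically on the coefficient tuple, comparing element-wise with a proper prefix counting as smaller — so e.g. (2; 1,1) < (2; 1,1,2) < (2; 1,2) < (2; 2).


|primitive collections| = 15. Relations:

  • {3,10}:  v_{3} + v_{10} = 0  so sig = (2; —)
  • {5,7}:  v_{5} + v_{7} = 0  so sig = (2; —)
  • {1,9}:  v_{1} + v_{9} = v_{10}  so sig = (2; 1)
  • {4,8}:  v_{4} + v_{8} = v_{3}  so sig = (2; 1)
  • {6,9}:  v_{6} + v_{9} = v_{2}  so sig = (2; 1)
  • {2,5}:  v_{2} + v_{5} = v_{1} + v_{4}  so sig = (2; 1,1)
  • {6,10}:  v_{6} + v_{10} = v_{1} + v_{2}  so sig = (2; 1,1)
  • {2,8}:  v_{2} + v_{8} = v_{1} + v_{3} + v_{7}  so sig = (2; 1,1,1)
  • {5,6}:  v_{5} + v_{6} = 2·v_{1} + v_{3} + v_{4}  so sig = (2; 1,1,2)
  • {6,8}:  v_{6} + v_{8} = 2·v_{1} + 2·v_{3} + v_{7}  so sig = (2; 1,2,2)
  • {1,2,3}:  v_{1} + v_{2} + v_{3} = v_{6}  so sig = (3; 1)
  • {1,4,7}:  v_{1} + v_{4} + v_{7} = v_{2}  so sig = (3; 1)
  • {2,3,9}:  v_{2} + v_{3} + v_{9} = v_{4} + v_{7}  so sig = (3; 1,1)
  • {4,7,10}:  v_{4} + v_{7} + v_{10} = v_{2} + v_{9}  so sig = (3; 1,1)
  • {4,6,7}:  v_{4} + v_{6} + v_{7} = 2·v_{2} + v_{3}  so sig = (3; 1,2)

Hence PRS(X_Σ) =
[(2; —), (2; —), (2; 1), (2; 1), (2; 1), (2; 1,1), (2; 1,1), (2; 1,1,1), (2; 1,1,2), (2; 1,2,2), (3; 1), (3; 1), (3; 1,1), (3; 1,1), (3; 1,2)]


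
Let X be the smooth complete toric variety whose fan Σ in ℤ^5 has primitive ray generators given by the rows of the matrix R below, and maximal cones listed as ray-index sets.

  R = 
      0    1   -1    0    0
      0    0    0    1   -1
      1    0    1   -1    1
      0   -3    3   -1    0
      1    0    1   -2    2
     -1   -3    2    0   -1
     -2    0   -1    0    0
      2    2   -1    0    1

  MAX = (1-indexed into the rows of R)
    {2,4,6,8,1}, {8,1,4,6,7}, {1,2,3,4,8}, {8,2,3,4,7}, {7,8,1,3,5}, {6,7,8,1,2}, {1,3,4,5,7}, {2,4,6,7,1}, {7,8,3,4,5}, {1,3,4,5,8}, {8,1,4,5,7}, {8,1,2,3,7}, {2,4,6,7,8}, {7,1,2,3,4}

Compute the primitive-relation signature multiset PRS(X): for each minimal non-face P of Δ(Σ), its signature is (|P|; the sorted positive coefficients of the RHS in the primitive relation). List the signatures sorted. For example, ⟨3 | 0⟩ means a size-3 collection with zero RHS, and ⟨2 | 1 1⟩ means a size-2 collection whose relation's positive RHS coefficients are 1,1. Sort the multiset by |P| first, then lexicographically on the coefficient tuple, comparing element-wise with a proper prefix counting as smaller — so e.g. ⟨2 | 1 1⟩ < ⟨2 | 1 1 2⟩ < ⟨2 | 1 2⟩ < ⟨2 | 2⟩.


|primitive collections| = 5. Relations:

  P={2,5}:  v_{2} + v_{5} = v_{3}  so sig = ⟨2 | 1⟩
  P={3,6}:  v_{3} + v_{6} = v_{4}  so sig = ⟨2 | 1⟩
  P={5,6}:  v_{5} + v_{6} = v_{1} + 2·v_{4} + v_{7} + v_{8}  so sig = ⟨2 | 1 1 1 2⟩
  P={1,2,4,7,8}:  v_{1} + v_{2} + v_{4} + v_{7} + v_{8} = 0  so sig = ⟨5 | 0⟩
  P={1,3,4,7,8}:  v_{1} + v_{3} + v_{4} + v_{7} + v_{8} = v_{5}  so sig = ⟨5 | 1⟩

Sorted signature multiset PRS(X):
    |P|=2: 3 collections, coeffs (1), (1), (1,1,1,2)
    |P|=5: 2 collections, coeffs (), (1)


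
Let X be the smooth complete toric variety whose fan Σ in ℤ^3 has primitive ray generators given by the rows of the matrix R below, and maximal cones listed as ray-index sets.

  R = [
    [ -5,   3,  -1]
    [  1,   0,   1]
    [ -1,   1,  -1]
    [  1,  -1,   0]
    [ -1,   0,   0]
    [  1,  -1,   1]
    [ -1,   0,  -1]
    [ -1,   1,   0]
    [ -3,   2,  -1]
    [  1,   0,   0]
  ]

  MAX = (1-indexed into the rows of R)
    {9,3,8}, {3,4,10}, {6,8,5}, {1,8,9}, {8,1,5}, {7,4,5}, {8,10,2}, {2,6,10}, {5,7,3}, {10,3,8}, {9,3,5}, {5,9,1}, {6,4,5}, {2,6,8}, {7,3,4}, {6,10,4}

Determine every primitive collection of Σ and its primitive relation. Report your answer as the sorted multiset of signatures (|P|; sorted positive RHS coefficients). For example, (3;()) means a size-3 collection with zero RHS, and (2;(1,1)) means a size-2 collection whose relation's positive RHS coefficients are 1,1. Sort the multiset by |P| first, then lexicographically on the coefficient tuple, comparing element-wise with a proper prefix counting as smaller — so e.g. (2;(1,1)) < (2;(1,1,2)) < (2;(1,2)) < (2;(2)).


The 25 primitive collections of Σ (r=10, n=3):

  P = {2,7}:  v_{2} + v_{7} = 0  ⟹  sig = (2;())
  P = {3,6}:  v_{3} + v_{6} = 0  ⟹  sig = (2;())
  P = {4,8}:  v_{4} + v_{8} = 0  ⟹  sig = (2;())
  P = {5,10}:  v_{5} + v_{10} = 0  ⟹  sig = (2;())
  P = {1,4}:  v_{1} + v_{4} = v_{5} + v_{9}  ⟹  sig = (2;(1,1))
  P = {1,10}:  v_{1} + v_{10} = v_{8} + v_{9}  ⟹  sig = (2;(1,1))
  P = {2,3}:  v_{2} + v_{3} = v_{8} + v_{10}  ⟹  sig = (2;(1,1))
  P = {2,4}:  v_{2} + v_{4} = v_{6} + v_{10}  ⟹  sig = (2;(1,1))
  P = {2,5}:  v_{2} + v_{5} = v_{6} + v_{8}  ⟹  sig = (2;(1,1))
  P = {4,9}:  v_{4} + v_{9} = v_{3} + v_{5}  ⟹  sig = (2;(1,1))
  P = {6,7}:  v_{6} + v_{7} = v_{4} + v_{5}  ⟹  sig = (2;(1,1))
  P = {6,9}:  v_{6} + v_{9} = v_{5} + v_{8}  ⟹  sig = (2;(1,1))
  P = {7,8}:  v_{7} + v_{8} = v_{3} + v_{5}  ⟹  sig = (2;(1,1))
  P = {7,10}:  v_{7} + v_{10} = v_{3} + v_{4}  ⟹  sig = (2;(1,1))
  P = {9,10}:  v_{9} + v_{10} = v_{3} + v_{8}  ⟹  sig = (2;(1,1))
  P = {1,7}:  v_{1} + v_{7} = v_{3} + 2·v_{5} + v_{9}  ⟹  sig = (2;(1,1,2))
  P = {1,2}:  v_{1} + v_{2} = v_{5} + 3·v_{8}  ⟹  sig = (2;(1,3))
  P = {1,3}:  v_{1} + v_{3} = 2·v_{9}  ⟹  sig = (2;(2))
  P = {2,9}:  v_{2} + v_{9} = 2·v_{8}  ⟹  sig = (2;(2))
  P = {1,6}:  v_{1} + v_{6} = 2·v_{5} + 2·v_{8}  ⟹  sig = (2;(2,2))
  P = {7,9}:  v_{7} + v_{9} = 2·v_{3} + 2·v_{5}  ⟹  sig = (2;(2,2))
  P = {3,4,5}:  v_{3} + v_{4} + v_{5} = v_{7}  ⟹  sig = (3;(1))
  P = {3,5,8}:  v_{3} + v_{5} + v_{8} = v_{9}  ⟹  sig = (3;(1))
  P = {5,8,9}:  v_{5} + v_{8} + v_{9} = v_{1}  ⟹  sig = (3;(1))
  P = {6,8,10}:  v_{6} + v_{8} + v_{10} = v_{2}  ⟹  sig = (3;(1))

Signatures (|P|; sorted positive RHS coefficients), sorted:
[(2;()), (2;()), (2;()), (2;()), (2;(1,1)), (2;(1,1)), (2;(1,1)), (2;(1,1)), (2;(1,1)), (2;(1,1)), (2;(1,1)), (2;(1,1)), (2;(1,1)), (2;(1,1)), (2;(1,1)), (2;(1,1,2)), (2;(1,3)), (2;(2)), (2;(2)), (2;(2,2)), (2;(2,2)), (3;(1)), (3;(1)), (3;(1)), (3;(1))]


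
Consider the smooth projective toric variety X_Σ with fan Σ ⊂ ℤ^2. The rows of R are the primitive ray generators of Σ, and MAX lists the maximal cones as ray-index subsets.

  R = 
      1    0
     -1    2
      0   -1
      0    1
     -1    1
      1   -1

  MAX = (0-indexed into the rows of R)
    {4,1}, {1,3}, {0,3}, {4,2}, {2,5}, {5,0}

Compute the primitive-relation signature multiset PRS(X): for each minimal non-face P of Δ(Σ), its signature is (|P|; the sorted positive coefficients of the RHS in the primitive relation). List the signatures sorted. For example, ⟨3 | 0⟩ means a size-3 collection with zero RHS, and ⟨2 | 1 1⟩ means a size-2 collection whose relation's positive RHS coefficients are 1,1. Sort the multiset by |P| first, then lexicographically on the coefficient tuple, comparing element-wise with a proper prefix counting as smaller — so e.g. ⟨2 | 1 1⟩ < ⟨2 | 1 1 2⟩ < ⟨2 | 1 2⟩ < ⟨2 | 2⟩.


Σ has 9 primitive collections:

  {2,3}:  v_{2} + v_{3} = 0 — sig = ⟨2 | 0⟩
  {4,5}:  v_{4} + v_{5} = 0 — sig = ⟨2 | 0⟩
  {0,2}:  v_{0} + v_{2} = v_{5} — sig = ⟨2 | 1⟩
  {0,4}:  v_{0} + v_{4} = v_{3} — sig = ⟨2 | 1⟩
  {1,2}:  v_{1} + v_{2} = v_{4} — sig = ⟨2 | 1⟩
  {1,5}:  v_{1} + v_{5} = v_{3} — sig = ⟨2 | 1⟩
  {3,4}:  v_{3} + v_{4} = v_{1} — sig = ⟨2 | 1⟩
  {3,5}:  v_{3} + v_{5} = v_{0} — sig = ⟨2 | 1⟩
  {0,1}:  v_{0} + v_{1} = 2·v_{3} — sig = ⟨2 | 2⟩

so the primitive-relation signature multiset is
{ ⟨2 | 0⟩ ×2,  ⟨2 | 1⟩ ×6,  ⟨2 | 2⟩ }


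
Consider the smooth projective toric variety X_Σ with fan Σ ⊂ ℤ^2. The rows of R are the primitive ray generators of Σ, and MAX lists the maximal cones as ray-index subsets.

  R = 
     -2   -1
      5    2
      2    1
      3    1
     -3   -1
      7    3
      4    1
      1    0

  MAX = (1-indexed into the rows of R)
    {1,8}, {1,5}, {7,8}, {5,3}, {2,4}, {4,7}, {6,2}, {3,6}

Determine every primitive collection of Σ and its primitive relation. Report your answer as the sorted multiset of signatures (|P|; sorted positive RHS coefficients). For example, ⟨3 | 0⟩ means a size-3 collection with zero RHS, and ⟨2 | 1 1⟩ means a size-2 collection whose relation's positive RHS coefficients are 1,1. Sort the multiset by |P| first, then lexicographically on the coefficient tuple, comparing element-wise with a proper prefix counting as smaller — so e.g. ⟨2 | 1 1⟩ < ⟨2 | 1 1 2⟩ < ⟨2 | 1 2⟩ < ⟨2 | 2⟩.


20 minimal non-faces of Δ(Σ) (on 8 rays):

  {1,3}:  v_{1} + v_{3} = 0  →  sig = ⟨2 | 0⟩
  {4,5}:  v_{4} + v_{5} = 0  →  sig = ⟨2 | 0⟩
  {1,2}:  v_{1} + v_{2} = v_{4}  →  sig = ⟨2 | 1⟩
  {1,4}:  v_{1} + v_{4} = v_{8}  →  sig = ⟨2 | 1⟩
  {1,6}:  v_{1} + v_{6} = v_{2}  →  sig = ⟨2 | 1⟩
  {2,3}:  v_{2} + v_{3} = v_{6}  →  sig = ⟨2 | 1⟩
  {2,5}:  v_{2} + v_{5} = v_{3}  →  sig = ⟨2 | 1⟩
  {3,4}:  v_{3} + v_{4} = v_{2}  →  sig = ⟨2 | 1⟩
  {3,8}:  v_{3} + v_{8} = v_{4}  →  sig = ⟨2 | 1⟩
  {4,8}:  v_{4} + v_{8} = v_{7}  →  sig = ⟨2 | 1⟩
  {5,7}:  v_{5} + v_{7} = v_{8}  →  sig = ⟨2 | 1⟩
  {5,8}:  v_{5} + v_{8} = v_{1}  →  sig = ⟨2 | 1⟩
  {6,8}:  v_{6} + v_{8} = v_{2} + v_{4}  →  sig = ⟨2 | 1 1⟩
  {6,7}:  v_{6} + v_{7} = v_{2} + 2·v_{4}  →  sig = ⟨2 | 1 2⟩
  {1,7}:  v_{1} + v_{7} = 2·v_{8}  →  sig = ⟨2 | 2⟩
  {2,8}:  v_{2} + v_{8} = 2·v_{4}  →  sig = ⟨2 | 2⟩
  {3,7}:  v_{3} + v_{7} = 2·v_{4}  →  sig = ⟨2 | 2⟩
  {4,6}:  v_{4} + v_{6} = 2·v_{2}  →  sig = ⟨2 | 2⟩
  {5,6}:  v_{5} + v_{6} = 2·v_{3}  →  sig = ⟨2 | 2⟩
  {2,7}:  v_{2} + v_{7} = 3·v_{4}  →  sig = ⟨2 | 3⟩

so the primitive-relation signature multiset is
[⟨2 | 0⟩, ⟨2 | 0⟩, ⟨2 | 1⟩, ⟨2 | 1⟩, ⟨2 | 1⟩, ⟨2 | 1⟩, ⟨2 | 1⟩, ⟨2 | 1⟩, ⟨2 | 1⟩, ⟨2 | 1⟩, ⟨2 | 1⟩, ⟨2 | 1⟩, ⟨2 | 1 1⟩, ⟨2 | 1 2⟩, ⟨2 | 2⟩, ⟨2 | 2⟩, ⟨2 | 2⟩, ⟨2 | 2⟩, ⟨2 | 2⟩, ⟨2 | 3⟩]


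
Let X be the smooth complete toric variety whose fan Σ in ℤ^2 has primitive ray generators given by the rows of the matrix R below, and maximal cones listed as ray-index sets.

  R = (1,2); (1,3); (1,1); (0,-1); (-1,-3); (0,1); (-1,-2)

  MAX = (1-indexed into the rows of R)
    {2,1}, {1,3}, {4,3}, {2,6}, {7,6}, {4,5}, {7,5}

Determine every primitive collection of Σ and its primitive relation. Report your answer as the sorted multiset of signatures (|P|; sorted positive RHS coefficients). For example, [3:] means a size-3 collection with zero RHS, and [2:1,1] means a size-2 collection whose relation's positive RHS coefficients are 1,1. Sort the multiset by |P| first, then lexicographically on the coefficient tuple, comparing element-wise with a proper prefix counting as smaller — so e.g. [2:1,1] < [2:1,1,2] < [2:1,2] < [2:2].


Σ has 14 primitive collections:

  P={1,7}:  v_{1} + v_{7} = 0  ⇒ sig = [2:]
  P={2,5}:  v_{2} + v_{5} = 0  ⇒ sig = [2:]
  P={4,6}:  v_{4} + v_{6} = 0  ⇒ sig = [2:]
  P={1,4}:  v_{1} + v_{4} = v_{3}  ⇒ sig = [2:1]
  P={1,5}:  v_{1} + v_{5} = v_{4}  ⇒ sig = [2:1]
  P={1,6}:  v_{1} + v_{6} = v_{2}  ⇒ sig = [2:1]
  P={2,4}:  v_{2} + v_{4} = v_{1}  ⇒ sig = [2:1]
  P={2,7}:  v_{2} + v_{7} = v_{6}  ⇒ sig = [2:1]
  P={3,6}:  v_{3} + v_{6} = v_{1}  ⇒ sig = [2:1]
  P={3,7}:  v_{3} + v_{7} = v_{4}  ⇒ sig = [2:1]
  P={4,7}:  v_{4} + v_{7} = v_{5}  ⇒ sig = [2:1]
  P={5,6}:  v_{5} + v_{6} = v_{7}  ⇒ sig = [2:1]
  P={2,3}:  v_{2} + v_{3} = 2·v_{1}  ⇒ sig = [2:2]
  P={3,5}:  v_{3} + v_{5} = 2·v_{4}  ⇒ sig = [2:2]

so the primitive-relation signature multiset is
{ [2:] ×3,  [2:1] ×9,  [2:2] ×2 }


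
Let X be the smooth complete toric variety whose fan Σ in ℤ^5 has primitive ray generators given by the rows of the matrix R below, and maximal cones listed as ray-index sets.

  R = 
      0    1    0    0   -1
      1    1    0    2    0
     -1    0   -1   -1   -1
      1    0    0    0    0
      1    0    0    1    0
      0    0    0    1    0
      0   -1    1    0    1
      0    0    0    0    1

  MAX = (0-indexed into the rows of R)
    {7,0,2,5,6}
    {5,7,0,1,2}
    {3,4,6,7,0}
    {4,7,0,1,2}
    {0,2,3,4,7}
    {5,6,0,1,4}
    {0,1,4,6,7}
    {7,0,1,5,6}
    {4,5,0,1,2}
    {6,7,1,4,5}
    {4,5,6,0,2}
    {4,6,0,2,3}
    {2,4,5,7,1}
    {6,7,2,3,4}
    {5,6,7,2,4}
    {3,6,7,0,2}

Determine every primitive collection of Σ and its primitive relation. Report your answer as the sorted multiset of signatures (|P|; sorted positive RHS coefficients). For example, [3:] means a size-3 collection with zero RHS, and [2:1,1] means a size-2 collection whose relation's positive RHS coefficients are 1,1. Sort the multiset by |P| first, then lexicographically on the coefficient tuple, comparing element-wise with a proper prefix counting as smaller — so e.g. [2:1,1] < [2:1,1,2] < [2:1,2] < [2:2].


5 collections generate NE(X_Σ); each relation:

  • {3,5}:  v_{3} + v_{5} = v_{4} — sig = [2:1]
  • {1,3}:  v_{1} + v_{3} = v_{0} + 2·v_{4} + v_{7} — sig = [2:1,1,2]
  • {1,2,6}:  v_{1} + v_{2} + v_{6} = v_{5} — sig = [3:1]
  • {0,4,5,7}:  v_{0} + v_{4} + v_{5} + v_{7} = v_{1} — sig = [4:1]
  • {0,2,4,6,7}:  v_{0} + v_{2} + v_{4} + v_{6} + v_{7} = 0 — sig = [5:]

Hence PRS(X_Σ) =
    [2:1]
    [2:1,1,2]
    [3:1]
    [4:1]
    [5:]


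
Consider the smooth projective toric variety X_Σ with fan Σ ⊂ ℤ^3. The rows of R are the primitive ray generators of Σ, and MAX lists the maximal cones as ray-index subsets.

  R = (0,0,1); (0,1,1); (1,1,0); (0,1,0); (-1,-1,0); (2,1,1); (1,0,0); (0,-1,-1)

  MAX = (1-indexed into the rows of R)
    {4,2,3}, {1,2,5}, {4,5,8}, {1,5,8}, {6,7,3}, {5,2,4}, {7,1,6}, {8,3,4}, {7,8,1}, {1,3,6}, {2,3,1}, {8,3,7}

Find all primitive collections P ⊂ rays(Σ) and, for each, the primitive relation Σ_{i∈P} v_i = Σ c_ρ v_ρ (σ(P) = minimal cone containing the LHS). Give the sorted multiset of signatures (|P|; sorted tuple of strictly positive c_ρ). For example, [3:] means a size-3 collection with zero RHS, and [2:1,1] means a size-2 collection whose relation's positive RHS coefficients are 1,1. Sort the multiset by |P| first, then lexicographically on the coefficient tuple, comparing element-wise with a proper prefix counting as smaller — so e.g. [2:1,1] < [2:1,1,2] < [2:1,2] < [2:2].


Δ(Σ) — 8 vertices, 12 min non-faces:

  • {2,8}:  v_{2} + v_{8} = 0  ⇒ sig = [2:]
  • {3,5}:  v_{3} + v_{5} = 0  ⇒ sig = [2:]
  • {1,4}:  v_{1} + v_{4} = v_{2}  ⇒ sig = [2:1]
  • {4,7}:  v_{4} + v_{7} = v_{3}  ⇒ sig = [2:1]
  • {2,7}:  v_{2} + v_{7} = v_{1} + v_{3}  ⇒ sig = [2:1,1]
  • {5,6}:  v_{5} + v_{6} = v_{1} + v_{7}  ⇒ sig = [2:1,1]
  • {5,7}:  v_{5} + v_{7} = v_{1} + v_{8}  ⇒ sig = [2:1,1]
  • {4,6}:  v_{4} + v_{6} = v_{1} + 2·v_{3}  ⇒ sig = [2:1,2]
  • {6,8}:  v_{6} + v_{8} = 2·v_{7}  ⇒ sig = [2:2]
  • {2,6}:  v_{2} + v_{6} = 2·v_{1} + 2·v_{3}  ⇒ sig = [2:2,2]
  • {1,3,7}:  v_{1} + v_{3} + v_{7} = v_{6}  ⇒ sig = [3:1]
  • {1,3,8}:  v_{1} + v_{3} + v_{8} = v_{7}  ⇒ sig = [3:1]

Sorted signature multiset PRS(X):
{ [2:] ×2,  [2:1] ×2,  [2:1,1] ×3,  [2:1,2],  [2:2],  [2:2,2],  [3:1] ×2 }
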